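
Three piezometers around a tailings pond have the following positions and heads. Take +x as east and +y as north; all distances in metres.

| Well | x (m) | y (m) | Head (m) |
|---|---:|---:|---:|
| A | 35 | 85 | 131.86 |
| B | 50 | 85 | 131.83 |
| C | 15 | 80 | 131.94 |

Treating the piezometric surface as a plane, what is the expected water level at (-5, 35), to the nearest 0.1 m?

132.3 m

With h = a·x + b·y + c and A as origin, the differences give:
  15·a + 0·b = -0.03
  (-20)·a + (-5)·b = +0.08
Eliminate b (×(-5) and ×0, subtract): -75·a = 0.150 → a = ∂h/∂x = -0.002000
Back-substitute: b = ∂h/∂y = -0.008000.
h(-5, 35) = 131.86 + (-0.002000)·(-40) + (-0.008000)·(-50) = 131.86 +0.080 +0.400 = 132.340 m.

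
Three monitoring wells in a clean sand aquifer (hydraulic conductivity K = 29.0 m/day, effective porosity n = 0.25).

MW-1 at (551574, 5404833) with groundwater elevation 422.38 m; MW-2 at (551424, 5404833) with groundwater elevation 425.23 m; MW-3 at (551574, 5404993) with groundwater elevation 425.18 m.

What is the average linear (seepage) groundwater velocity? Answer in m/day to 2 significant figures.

3.0 m/day

∂h/∂x = (425.23 − 422.38) / (551424 − 551574) = -0.01900
∂h/∂y = (425.18 − 422.38) / (5404993 − 5404833) = +0.01750
|∇h| = √(-0.01900² + 0.01750²) = 0.02583
Seepage velocity v = K·i/n = 29.0 × 0.02583 / 0.25 = 2.996 m/day.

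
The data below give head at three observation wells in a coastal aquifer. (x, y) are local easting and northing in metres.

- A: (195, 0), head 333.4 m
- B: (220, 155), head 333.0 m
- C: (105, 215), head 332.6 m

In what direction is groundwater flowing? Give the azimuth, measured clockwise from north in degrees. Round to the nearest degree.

Differences from A: to B (Δx, Δy, Δh) = (25, 155, -0.4); to C = (-90, 215, -0.8).
Solve a·Δx + b·Δy = Δh: det = 25·215 − (-90)·155 = 19325.
∂h/∂x = [(-0.4)·215 − (-0.8)·155] / 19325 = +0.001966
∂h/∂y = [25·(-0.8) − (-90)·(-0.4)] / 19325 = -0.002898
Flow direction (−∇h) has components (-0.001966 E, +0.002898 N).
Azimuth = atan2(E, N) = atan2(-0.001966, +0.002898) = 325.8° ≈ 326°.

326°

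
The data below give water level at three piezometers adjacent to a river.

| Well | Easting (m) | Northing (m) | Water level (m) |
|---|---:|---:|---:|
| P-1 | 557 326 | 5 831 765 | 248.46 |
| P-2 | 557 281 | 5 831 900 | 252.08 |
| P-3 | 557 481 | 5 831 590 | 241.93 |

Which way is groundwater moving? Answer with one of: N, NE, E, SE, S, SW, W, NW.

Taking P-1 as reference: P-2−P-1 = (-45, 135, +3.62); P-3−P-1 = (155, -175, -6.53).
Solve a·Δx + b·Δy = Δh: det = (-45)·(-175) − 155·135 = -13050.
∂h/∂x = [(+3.62)·(-175) − (-6.53)·135] / -13050 = -0.01901
∂h/∂y = [(-45)·(-6.53) − 155·(+3.62)] / -13050 = +0.02048
Flow = −∇h = (+0.01901 east, -0.02048 north), which points southeast.

SE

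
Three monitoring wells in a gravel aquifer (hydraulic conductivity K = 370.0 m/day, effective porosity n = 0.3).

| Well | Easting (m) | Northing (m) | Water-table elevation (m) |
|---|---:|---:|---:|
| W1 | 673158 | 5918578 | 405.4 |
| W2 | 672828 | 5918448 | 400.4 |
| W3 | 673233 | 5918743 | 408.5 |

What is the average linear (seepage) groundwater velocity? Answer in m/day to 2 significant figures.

21 m/day

Differences from W1: to W2 (Δx, Δy, Δh) = (-330, -130, -5.0); to W3 = (75, 165, +3.1).
Determinant of the coordinate differences = (-330)·165 − 75·(-130) = -44700.
∂h/∂x = [(-5.0)·165 − (+3.1)·(-130)] / -44700 = +0.009441
∂h/∂y = [(-330)·(+3.1) − 75·(-5.0)] / -44700 = +0.01450
|∇h| = √(0.009441² + 0.01450²) = 0.0173
Seepage velocity v = K·i/n = 370.0 × 0.0173 / 0.3 = 21.34 m/day.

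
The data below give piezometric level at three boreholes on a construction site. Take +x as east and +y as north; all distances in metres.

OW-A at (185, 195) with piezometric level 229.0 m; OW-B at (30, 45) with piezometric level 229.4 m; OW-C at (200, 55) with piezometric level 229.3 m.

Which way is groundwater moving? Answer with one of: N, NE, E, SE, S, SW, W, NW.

N

Differences from OW-A: to OW-B (Δx, Δy, Δh) = (-155, -150, +0.4); to OW-C = (15, -140, +0.3).
Determinant of the coordinate differences = (-155)·(-140) − 15·(-150) = 23950.
∂h/∂x = [(+0.4)·(-140) − (+0.3)·(-150)] / 23950 = -0.0004593
∂h/∂y = [(-155)·(+0.3) − 15·(+0.4)] / 23950 = -0.002192
Flow = −∇h = (+0.0004593 east, +0.002192 north), which points north.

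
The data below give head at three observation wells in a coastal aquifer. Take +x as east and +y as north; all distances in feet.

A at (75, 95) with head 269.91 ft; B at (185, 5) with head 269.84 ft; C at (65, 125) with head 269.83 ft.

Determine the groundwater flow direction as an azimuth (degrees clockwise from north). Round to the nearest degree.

With h = a·x + b·y + c and A as origin, the differences give:
  110·a + (-90)·b = -0.07
  (-10)·a + 30·b = -0.08
Eliminate b (×30 and ×(-90), subtract): 2400·a = -9.300 → a = ∂h/∂x = -0.003875
Back-substitute: b = ∂h/∂y = -0.003958.
Flow direction (−∇h) has components (+0.003875 E, +0.003958 N).
Azimuth = atan2(E, N) = atan2(+0.003875, +0.003958) = 44.4° ≈ 044°.

044°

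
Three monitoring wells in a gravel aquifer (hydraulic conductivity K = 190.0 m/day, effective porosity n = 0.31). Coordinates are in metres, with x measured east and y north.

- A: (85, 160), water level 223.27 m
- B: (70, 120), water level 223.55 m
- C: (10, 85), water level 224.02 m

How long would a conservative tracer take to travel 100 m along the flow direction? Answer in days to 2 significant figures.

23 days

Taking A as reference: B−A = (-15, -40, +0.28); C−A = (-75, -75, +0.75).
Solve a·Δx + b·Δy = Δh: det = (-15)·(-75) − (-75)·(-40) = -1875.
∂h/∂x = [(+0.28)·(-75) − (+0.75)·(-40)] / -1875 = -0.004800
∂h/∂y = [(-15)·(+0.75) − (-75)·(+0.28)] / -1875 = -0.005200
|∇h| = √(-0.004800² + -0.005200²) = 0.007077
Seepage velocity v = K·i/n = 190.0 × 0.007077 / 0.31 = 4.338 m/day.
t = 100 / 4.338 = 23.05 days.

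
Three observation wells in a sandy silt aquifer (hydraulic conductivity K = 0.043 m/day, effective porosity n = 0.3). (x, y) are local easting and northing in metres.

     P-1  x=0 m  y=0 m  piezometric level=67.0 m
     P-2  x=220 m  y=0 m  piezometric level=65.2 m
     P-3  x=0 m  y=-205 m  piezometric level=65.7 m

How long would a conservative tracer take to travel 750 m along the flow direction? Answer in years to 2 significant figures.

1400 years

∂h/∂x = (65.2 − 67.0) / (220 − 0) = -0.008182
∂h/∂y = (65.7 − 67.0) / (-205 − 0) = +0.006341
|∇h| = √(-0.008182² + 0.006341²) = 0.01035
Seepage velocity v = K·i/n = 0.043 × 0.01035 / 0.3 = 0.001483 m/day.
t = 750 / 0.001483 = 5.057e+05 days = 1.38e+03 years.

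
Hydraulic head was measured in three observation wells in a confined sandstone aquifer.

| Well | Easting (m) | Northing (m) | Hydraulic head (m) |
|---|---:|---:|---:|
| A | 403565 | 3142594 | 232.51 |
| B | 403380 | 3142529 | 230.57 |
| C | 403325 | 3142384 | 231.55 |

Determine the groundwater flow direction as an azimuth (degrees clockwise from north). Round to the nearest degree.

Differences from A: to B (Δx, Δy, Δh) = (-185, -65, -1.94); to C = (-240, -210, -0.96).
Determinant of the coordinate differences = (-185)·(-210) − (-240)·(-65) = 23250.
∂h/∂x = [(-1.94)·(-210) − (-0.96)·(-65)] / 23250 = +0.01484
∂h/∂y = [(-185)·(-0.96) − (-240)·(-1.94)] / 23250 = -0.01239
Flow direction (−∇h) has components (-0.01484 E, +0.01239 N).
Azimuth = atan2(E, N) = atan2(-0.01484, +0.01239) = 309.9° ≈ 310°.

310°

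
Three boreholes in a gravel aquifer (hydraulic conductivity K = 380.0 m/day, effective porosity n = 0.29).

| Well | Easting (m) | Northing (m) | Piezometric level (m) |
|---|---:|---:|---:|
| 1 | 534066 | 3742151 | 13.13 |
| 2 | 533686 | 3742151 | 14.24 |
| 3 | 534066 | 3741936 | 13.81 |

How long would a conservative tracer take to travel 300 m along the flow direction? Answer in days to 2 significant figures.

53 days

∂h/∂x = (14.24 − 13.13) / (533686 − 534066) = -0.002921
∂h/∂y = (13.81 − 13.13) / (3741936 − 3742151) = -0.003163
|∇h| = √(-0.002921² + -0.003163²) = 0.004305
Seepage velocity v = K·i/n = 380.0 × 0.004305 / 0.29 = 5.641 m/day.
t = 300 / 5.641 = 53.18 days.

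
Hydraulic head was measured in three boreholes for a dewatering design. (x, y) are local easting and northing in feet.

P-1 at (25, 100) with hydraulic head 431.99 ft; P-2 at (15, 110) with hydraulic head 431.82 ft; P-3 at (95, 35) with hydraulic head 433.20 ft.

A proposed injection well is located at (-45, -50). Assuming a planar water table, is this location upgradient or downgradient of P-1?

With h = a·x + b·y + c and P-1 as origin, the differences give:
  (-10)·a + 10·b = -0.17
  70·a + (-65)·b = +1.21
Eliminate b (×(-65) and ×10, subtract): -50·a = -1.050 → a = ∂h/∂x = +0.02100
Back-substitute: b = ∂h/∂y = +0.004000.
Head at (-45, -50) = 431.99 + (+0.02100)·(-70) + (+0.004000)·(-150) = 429.92 ft.
That is lower than the 431.99 ft at P-1, so the point is downgradient.

downgradient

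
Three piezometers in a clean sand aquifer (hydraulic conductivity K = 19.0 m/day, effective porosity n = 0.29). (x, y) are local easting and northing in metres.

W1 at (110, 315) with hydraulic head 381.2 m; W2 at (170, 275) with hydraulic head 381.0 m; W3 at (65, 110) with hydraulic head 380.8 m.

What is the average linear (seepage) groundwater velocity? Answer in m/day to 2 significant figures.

Three-point gradient (reference W1): Δ to W2 = (60, -40, -0.2), Δ to W3 = (-45, -205, -0.4).
∂h/∂x = -0.001773, ∂h/∂y = +0.002340 (det = -14100).
|∇h| = √(-0.001773² + 0.002340²) = 0.002936
Seepage velocity v = K·i/n = 19.0 × 0.002936 / 0.29 = 0.1924 m/day.

0.19 m/day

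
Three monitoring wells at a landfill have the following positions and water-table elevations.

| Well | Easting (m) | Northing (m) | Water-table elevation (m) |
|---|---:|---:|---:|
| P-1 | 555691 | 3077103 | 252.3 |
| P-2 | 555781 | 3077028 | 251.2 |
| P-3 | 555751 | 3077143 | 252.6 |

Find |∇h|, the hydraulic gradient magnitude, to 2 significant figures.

With h = a·x + b·y + c and P-1 as origin, the differences give:
  90·a + (-75)·b = -1.1
  60·a + 40·b = +0.3
Eliminate b (×40 and ×(-75), subtract): 8100·a = -21.50 → a = ∂h/∂x = -0.002654
Back-substitute: b = ∂h/∂y = +0.01148.
|∇h| = √(-0.002654² + 0.01148²) = 0.01178

0.012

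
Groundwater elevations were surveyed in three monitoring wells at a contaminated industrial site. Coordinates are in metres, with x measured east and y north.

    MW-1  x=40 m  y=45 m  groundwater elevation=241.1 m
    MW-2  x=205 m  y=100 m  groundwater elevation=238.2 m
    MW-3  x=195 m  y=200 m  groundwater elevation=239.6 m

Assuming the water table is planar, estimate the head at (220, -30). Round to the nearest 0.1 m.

Three-point gradient (reference MW-1): Δ to MW-2 = (165, 55, -2.9), Δ to MW-3 = (155, 155, -1.5).
∂h/∂x = -0.02152, ∂h/∂y = +0.01185 (det = 17050).
h(220, -30) = 241.1 + (-0.02152)·(180) + (+0.01185)·(-75) = 241.1 -3.874 -0.889 = 236.337 m.

236.3 m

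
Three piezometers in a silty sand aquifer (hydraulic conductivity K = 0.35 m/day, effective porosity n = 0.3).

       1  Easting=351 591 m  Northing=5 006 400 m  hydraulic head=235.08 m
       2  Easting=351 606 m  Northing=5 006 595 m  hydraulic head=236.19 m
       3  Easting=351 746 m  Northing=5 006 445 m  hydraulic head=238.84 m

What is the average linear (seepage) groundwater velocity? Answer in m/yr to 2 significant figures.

With h = a·x + b·y + c and 1 as origin, the differences give:
  15·a + 195·b = +1.11
  155·a + 45·b = +3.76
Eliminate b (×45 and ×195, subtract): -29550·a = -683.250 → a = ∂h/∂x = +0.02312
Back-substitute: b = ∂h/∂y = +0.003914.
|∇h| = √(0.02312² + 0.003914²) = 0.02345
Seepage velocity v = K·i/n = 0.35 × 0.02345 / 0.3 = 0.02736 m/day = 9.993 m/yr.

10.0 m/yr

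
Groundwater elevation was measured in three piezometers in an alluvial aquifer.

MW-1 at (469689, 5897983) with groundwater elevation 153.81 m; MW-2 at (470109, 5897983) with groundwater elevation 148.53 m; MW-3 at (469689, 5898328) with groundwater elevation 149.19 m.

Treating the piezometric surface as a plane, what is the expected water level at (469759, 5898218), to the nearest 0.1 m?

149.8 m

∂h/∂x = (148.53 − 153.81) / (470109 − 469689) = -0.01257
∂h/∂y = (149.19 − 153.81) / (5898328 − 5897983) = -0.01339
h(469759, 5898218) = 153.81 + (-0.01257)·(70) + (-0.01339)·(235) = 153.81 -0.880 -3.147 = 149.783 m.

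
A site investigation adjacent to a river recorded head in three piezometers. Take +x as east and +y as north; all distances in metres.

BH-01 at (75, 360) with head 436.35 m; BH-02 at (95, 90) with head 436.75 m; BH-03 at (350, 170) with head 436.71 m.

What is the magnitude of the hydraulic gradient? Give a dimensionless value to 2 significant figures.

0.0015

With h = a·x + b·y + c and BH-01 as origin, the differences give:
  20·a + (-270)·b = +0.40
  275·a + (-190)·b = +0.36
Eliminate b (×(-190) and ×(-270), subtract): 70450·a = 21.200 → a = ∂h/∂x = +0.0003009
Back-substitute: b = ∂h/∂y = -0.001459.
|∇h| = √(0.0003009² + -0.001459²) = 0.00149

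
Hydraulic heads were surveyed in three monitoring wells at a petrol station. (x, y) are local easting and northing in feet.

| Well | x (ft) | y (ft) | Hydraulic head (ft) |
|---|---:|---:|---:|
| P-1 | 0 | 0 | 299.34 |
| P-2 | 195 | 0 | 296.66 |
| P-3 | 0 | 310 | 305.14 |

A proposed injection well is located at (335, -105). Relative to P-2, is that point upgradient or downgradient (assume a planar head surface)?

∂h/∂x = (296.66 − 299.34) / (195 − 0) = -0.01374
∂h/∂y = (305.14 − 299.34) / (310 − 0) = +0.01871
Head at (335, -105) = 299.34 + (-0.01374)·(335) + (+0.01871)·(-105) = 292.77 ft.
That is lower than the 296.66 ft at P-2, so the point is downgradient.

downgradient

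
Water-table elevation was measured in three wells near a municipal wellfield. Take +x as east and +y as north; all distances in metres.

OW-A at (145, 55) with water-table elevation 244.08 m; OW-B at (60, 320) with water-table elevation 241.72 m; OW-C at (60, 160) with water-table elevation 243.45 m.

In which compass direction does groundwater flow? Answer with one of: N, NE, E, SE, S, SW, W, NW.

NE

With h = a·x + b·y + c and OW-A as origin, the differences give:
  (-85)·a + 265·b = -2.36
  (-85)·a + 105·b = -0.63
Eliminate b (×105 and ×265, subtract): 13600·a = -80.850 → a = ∂h/∂x = -0.005945
Back-substitute: b = ∂h/∂y = -0.01081.
Flow = −∇h = (+0.005945 east, +0.01081 north), which points northeast.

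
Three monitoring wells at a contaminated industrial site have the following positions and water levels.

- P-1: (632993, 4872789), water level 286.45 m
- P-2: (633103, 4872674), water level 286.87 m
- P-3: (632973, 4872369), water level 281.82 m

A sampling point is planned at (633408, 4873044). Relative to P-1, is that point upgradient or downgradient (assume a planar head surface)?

upgradient

Three-point gradient (reference P-1): Δ to P-2 = (110, -115, +0.42), Δ to P-3 = (-20, -420, -4.63).
∂h/∂x = +0.01462, ∂h/∂y = +0.01033 (det = -48500).
Head at (633408, 4873044) = 286.45 + (+0.01462)·(415) + (+0.01033)·(255) = 295.15 m.
That is higher than the 286.45 m at P-1, so the point is upgradient.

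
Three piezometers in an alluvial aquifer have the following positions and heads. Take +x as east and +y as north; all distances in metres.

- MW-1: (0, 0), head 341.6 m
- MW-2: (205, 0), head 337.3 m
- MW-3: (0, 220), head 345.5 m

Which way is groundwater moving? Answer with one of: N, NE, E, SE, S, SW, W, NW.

SE

∂h/∂x = (337.3 − 341.6) / (205 − 0) = -0.02098
∂h/∂y = (345.5 − 341.6) / (220 − 0) = +0.01773
Flow = −∇h = (+0.02098 east, -0.01773 north), which points southeast.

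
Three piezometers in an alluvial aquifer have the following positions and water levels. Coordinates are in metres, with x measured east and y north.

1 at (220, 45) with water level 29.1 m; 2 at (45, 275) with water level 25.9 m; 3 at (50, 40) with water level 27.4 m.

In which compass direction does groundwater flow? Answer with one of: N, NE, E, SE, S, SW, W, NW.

NW

Differences from 1: to 2 (Δx, Δy, Δh) = (-175, 230, -3.2); to 3 = (-170, -5, -1.7).
Determinant of the coordinate differences = (-175)·(-5) − (-170)·230 = 39975.
∂h/∂x = [(-3.2)·(-5) − (-1.7)·230] / 39975 = +0.01018
∂h/∂y = [(-175)·(-1.7) − (-170)·(-3.2)] / 39975 = -0.006166
Flow = −∇h = (-0.01018 east, +0.006166 north), which points northwest.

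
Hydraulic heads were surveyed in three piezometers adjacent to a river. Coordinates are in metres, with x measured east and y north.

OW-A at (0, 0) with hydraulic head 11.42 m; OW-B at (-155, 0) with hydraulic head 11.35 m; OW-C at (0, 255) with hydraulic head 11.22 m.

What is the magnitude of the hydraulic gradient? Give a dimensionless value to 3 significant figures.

0.000905

∂h/∂x = (11.35 − 11.42) / (-155 − 0) = +0.0004516
∂h/∂y = (11.22 − 11.42) / (255 − 0) = -0.0007843
|∇h| = √(0.0004516² + -0.0007843²) = 0.000905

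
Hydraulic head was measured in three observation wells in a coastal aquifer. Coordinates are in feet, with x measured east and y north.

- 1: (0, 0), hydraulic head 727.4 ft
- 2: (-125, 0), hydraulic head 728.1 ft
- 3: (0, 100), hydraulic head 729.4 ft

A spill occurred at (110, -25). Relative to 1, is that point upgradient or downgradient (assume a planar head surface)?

downgradient

∂h/∂x = (728.1 − 727.4) / (-125 − 0) = -0.005600
∂h/∂y = (729.4 − 727.4) / (100 − 0) = +0.02000
Head at (110, -25) = 727.4 + (-0.005600)·(110) + (+0.02000)·(-25) = 726.28 ft.
That is lower than the 727.4 ft at 1, so the point is downgradient.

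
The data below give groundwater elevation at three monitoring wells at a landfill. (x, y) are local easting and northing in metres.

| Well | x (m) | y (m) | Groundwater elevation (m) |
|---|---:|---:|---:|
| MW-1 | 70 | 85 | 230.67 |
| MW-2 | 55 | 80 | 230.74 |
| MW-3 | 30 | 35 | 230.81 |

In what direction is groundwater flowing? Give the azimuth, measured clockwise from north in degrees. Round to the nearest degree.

Taking MW-1 as reference: MW-2−MW-1 = (-15, -5, +0.07); MW-3−MW-1 = (-40, -50, +0.14).
Solve a·Δx + b·Δy = Δh: det = (-15)·(-50) − (-40)·(-5) = 550.
∂h/∂x = [(+0.07)·(-50) − (+0.14)·(-5)] / 550 = -0.005091
∂h/∂y = [(-15)·(+0.14) − (-40)·(+0.07)] / 550 = +0.001273
Flow direction (−∇h) has components (+0.005091 E, -0.001273 N).
Azimuth = atan2(E, N) = atan2(+0.005091, -0.001273) = 104.0° ≈ 104°.

104°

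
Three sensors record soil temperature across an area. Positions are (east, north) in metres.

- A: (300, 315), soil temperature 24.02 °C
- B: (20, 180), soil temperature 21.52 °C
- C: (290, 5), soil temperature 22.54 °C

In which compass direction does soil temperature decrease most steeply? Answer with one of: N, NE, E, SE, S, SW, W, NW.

SW

With T = a·x + b·y + c and A as origin, the differences give:
  (-280)·a + (-135)·b = -2.50
  (-10)·a + (-310)·b = -1.48
Eliminate b (×(-310) and ×(-135), subtract): 85450·a = 575.200 → a = ∂T/∂x = +0.006731
Back-substitute: b = ∂T/∂y = +0.004557.
Steepest decrease is along −∇f = (-0.006731 E, -0.004557 N) → southwest.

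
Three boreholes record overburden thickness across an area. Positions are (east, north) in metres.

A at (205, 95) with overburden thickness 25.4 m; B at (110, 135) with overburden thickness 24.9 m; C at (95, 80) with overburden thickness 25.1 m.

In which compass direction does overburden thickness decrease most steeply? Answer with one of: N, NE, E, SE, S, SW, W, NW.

NW

Taking A as reference: B−A = (-95, 40, -0.5); C−A = (-110, -15, -0.3).
Solve a·Δx + b·Δy = Δd: det = (-95)·(-15) − (-110)·40 = 5825.
∂d/∂x = [(-0.5)·(-15) − (-0.3)·40] / 5825 = +0.003348
∂d/∂y = [(-95)·(-0.3) − (-110)·(-0.5)] / 5825 = -0.004549
Steepest decrease is along −∇f = (-0.003348 E, +0.004549 N) → northwest.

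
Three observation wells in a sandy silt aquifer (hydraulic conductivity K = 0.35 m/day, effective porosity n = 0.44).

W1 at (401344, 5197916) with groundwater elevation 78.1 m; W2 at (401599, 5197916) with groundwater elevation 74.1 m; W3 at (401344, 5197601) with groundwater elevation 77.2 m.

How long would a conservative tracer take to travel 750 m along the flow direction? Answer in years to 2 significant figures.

160 years

∂h/∂x = (74.1 − 78.1) / (401599 − 401344) = -0.01569
∂h/∂y = (77.2 − 78.1) / (5197601 − 5197916) = +0.002857
|∇h| = √(-0.01569² + 0.002857²) = 0.01595
Seepage velocity v = K·i/n = 0.35 × 0.01595 / 0.44 = 0.01269 m/day.
t = 750 / 0.01269 = 5.91e+04 days = 162 years.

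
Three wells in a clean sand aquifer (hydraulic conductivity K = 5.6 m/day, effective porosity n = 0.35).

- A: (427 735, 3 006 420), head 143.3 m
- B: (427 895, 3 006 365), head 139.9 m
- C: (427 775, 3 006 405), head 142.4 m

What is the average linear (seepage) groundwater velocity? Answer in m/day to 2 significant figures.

0.65 m/day

With h = a·x + b·y + c and A as origin, the differences give:
  160·a + (-55)·b = -3.4
  40·a + (-15)·b = -0.9
Eliminate b (×(-15) and ×(-55), subtract): -200·a = 1.50 → a = ∂h/∂x = -0.007500
Back-substitute: b = ∂h/∂y = +0.04000.
|∇h| = √(-0.007500² + 0.04000²) = 0.0407
Seepage velocity v = K·i/n = 5.6 × 0.0407 / 0.35 = 0.6512 m/day.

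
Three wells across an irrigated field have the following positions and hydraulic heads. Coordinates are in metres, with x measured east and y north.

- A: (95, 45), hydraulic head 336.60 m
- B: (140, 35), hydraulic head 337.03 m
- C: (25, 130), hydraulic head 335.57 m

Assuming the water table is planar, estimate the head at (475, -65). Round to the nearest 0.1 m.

Taking A as reference: B−A = (45, -10, +0.43); C−A = (-70, 85, -1.03).
Solve a·Δx + b·Δy = Δh: det = 45·85 − (-70)·(-10) = 3125.
∂h/∂x = [(+0.43)·85 − (-1.03)·(-10)] / 3125 = +0.008400
∂h/∂y = [45·(-1.03) − (-70)·(+0.43)] / 3125 = -0.005200
h(475, -65) = 336.60 + (+0.008400)·(380) + (-0.005200)·(-110) = 336.60 +3.192 +0.572 = 340.364 m.

340.4 m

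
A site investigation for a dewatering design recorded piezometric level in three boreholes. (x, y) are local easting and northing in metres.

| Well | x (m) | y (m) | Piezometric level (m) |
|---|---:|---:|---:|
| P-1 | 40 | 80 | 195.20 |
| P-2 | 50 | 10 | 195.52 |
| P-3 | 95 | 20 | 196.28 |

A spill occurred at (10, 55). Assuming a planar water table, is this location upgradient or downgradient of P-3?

downgradient

With h = a·x + b·y + c and P-1 as origin, the differences give:
  10·a + (-70)·b = +0.32
  55·a + (-60)·b = +1.08
Eliminate b (×(-60) and ×(-70), subtract): 3250·a = 56.400 → a = ∂h/∂x = +0.01735
Back-substitute: b = ∂h/∂y = -0.002092.
Head at (10, 55) = 195.20 + (+0.01735)·(-30) + (-0.002092)·(-25) = 194.73 m.
That is lower than the 196.28 m at P-3, so the point is downgradient.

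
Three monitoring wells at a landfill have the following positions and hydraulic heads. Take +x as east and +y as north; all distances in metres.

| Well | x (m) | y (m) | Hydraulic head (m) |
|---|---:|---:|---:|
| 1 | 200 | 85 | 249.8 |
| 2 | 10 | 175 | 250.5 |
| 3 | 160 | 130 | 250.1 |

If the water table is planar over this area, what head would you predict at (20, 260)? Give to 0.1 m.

With h = a·x + b·y + c and 1 as origin, the differences give:
  (-190)·a + 90·b = +0.7
  (-40)·a + 45·b = +0.3
Eliminate b (×45 and ×90, subtract): -4950·a = 4.50 → a = ∂h/∂x = -0.0009091
Back-substitute: b = ∂h/∂y = +0.005859.
h(20, 260) = 249.8 + (-0.0009091)·(-180) + (+0.005859)·(175) = 249.8 +0.164 +1.025 = 250.989 m.

251.0 m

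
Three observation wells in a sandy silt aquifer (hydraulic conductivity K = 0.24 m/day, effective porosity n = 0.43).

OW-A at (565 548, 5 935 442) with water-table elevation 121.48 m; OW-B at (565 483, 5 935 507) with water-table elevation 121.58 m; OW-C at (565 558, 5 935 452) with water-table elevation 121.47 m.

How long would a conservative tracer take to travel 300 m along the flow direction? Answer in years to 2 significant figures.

1100 years

With h = a·x + b·y + c and OW-A as origin, the differences give:
  (-65)·a + 65·b = +0.10
  10·a + 10·b = -0.01
Eliminate b (×10 and ×65, subtract): -1300·a = 1.650 → a = ∂h/∂x = -0.001269
Back-substitute: b = ∂h/∂y = +0.0002692.
|∇h| = √(-0.001269² + 0.0002692²) = 0.001297
Seepage velocity v = K·i/n = 0.24 × 0.001297 / 0.43 = 0.0007239 m/day.
t = 300 / 0.0007239 = 4.144e+05 days = 1.13e+03 years.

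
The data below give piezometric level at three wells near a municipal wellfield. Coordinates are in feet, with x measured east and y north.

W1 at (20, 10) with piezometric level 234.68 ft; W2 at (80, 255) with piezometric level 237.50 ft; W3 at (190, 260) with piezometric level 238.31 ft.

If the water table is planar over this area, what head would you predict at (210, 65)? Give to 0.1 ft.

236.5 ft

With h = a·x + b·y + c and W1 as origin, the differences give:
  60·a + 245·b = +2.82
  170·a + 250·b = +3.63
Eliminate b (×250 and ×245, subtract): -26650·a = -184.350 → a = ∂h/∂x = +0.006917
Back-substitute: b = ∂h/∂y = +0.009816.
h(210, 65) = 234.68 + (+0.006917)·(190) + (+0.009816)·(55) = 234.68 +1.314 +0.540 = 236.534 ft.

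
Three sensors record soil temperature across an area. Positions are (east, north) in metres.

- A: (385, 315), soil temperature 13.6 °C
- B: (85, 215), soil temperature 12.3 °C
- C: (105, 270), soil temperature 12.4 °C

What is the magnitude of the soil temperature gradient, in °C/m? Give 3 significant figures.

0.00425 °C/m

Differences from A: to B (Δx, Δy, Δh) = (-300, -100, -1.3); to C = (-280, -45, -1.2).
Solve a·Δx + b·Δy = ΔT: det = (-300)·(-45) − (-280)·(-100) = -14500.
∂T/∂x = [(-1.3)·(-45) − (-1.2)·(-100)] / -14500 = +0.004241
∂T/∂y = [(-300)·(-1.2) − (-280)·(-1.3)] / -14500 = +0.0002759
|∇f| = √(0.004241² + 0.0002759²) = 0.00425 °C/m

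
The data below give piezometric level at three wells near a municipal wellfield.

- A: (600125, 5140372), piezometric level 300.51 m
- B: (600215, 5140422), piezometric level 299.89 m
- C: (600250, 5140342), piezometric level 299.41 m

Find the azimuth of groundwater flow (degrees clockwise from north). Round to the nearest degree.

106°

Differences from A: to B (Δx, Δy, Δh) = (90, 50, -0.62); to C = (125, -30, -1.10).
Solve a·Δx + b·Δy = Δh: det = 90·(-30) − 125·50 = -8950.
∂h/∂x = [(-0.62)·(-30) − (-1.10)·50] / -8950 = -0.008223
∂h/∂y = [90·(-1.10) − 125·(-0.62)] / -8950 = +0.002402
Flow direction (−∇h) has components (+0.008223 E, -0.002402 N).
Azimuth = atan2(E, N) = atan2(+0.008223, -0.002402) = 106.3° ≈ 106°.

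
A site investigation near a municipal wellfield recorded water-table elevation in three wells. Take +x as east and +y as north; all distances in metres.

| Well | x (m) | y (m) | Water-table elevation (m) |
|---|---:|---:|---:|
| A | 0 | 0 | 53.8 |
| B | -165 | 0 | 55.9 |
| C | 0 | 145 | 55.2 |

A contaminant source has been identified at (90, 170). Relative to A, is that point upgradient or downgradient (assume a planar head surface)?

upgradient

∂h/∂x = (55.9 − 53.8) / (-165 − 0) = -0.01273
∂h/∂y = (55.2 − 53.8) / (145 − 0) = +0.009655
Head at (90, 170) = 53.8 + (-0.01273)·(90) + (+0.009655)·(170) = 54.30 m.
That is higher than the 53.8 m at A, so the point is upgradient.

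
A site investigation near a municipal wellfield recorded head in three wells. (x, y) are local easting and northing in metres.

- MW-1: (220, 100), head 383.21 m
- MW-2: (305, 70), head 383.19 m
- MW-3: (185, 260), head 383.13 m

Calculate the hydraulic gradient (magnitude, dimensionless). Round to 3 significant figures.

Three-point gradient (reference MW-1): Δ to MW-2 = (85, -30, -0.02), Δ to MW-3 = (-35, 160, -0.08).
∂h/∂x = -0.0004462, ∂h/∂y = -0.0005976 (det = 12550).
|∇h| = √(-0.0004462² + -0.0005976²) = 0.0007458

0.000746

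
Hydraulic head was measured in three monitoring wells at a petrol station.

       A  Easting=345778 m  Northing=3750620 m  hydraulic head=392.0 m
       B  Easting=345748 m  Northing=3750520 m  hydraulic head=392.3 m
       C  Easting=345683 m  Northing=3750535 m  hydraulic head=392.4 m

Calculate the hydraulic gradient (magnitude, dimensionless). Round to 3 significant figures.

With h = a·x + b·y + c and A as origin, the differences give:
  (-30)·a + (-100)·b = +0.3
  (-95)·a + (-85)·b = +0.4
Eliminate b (×(-85) and ×(-100), subtract): -6950·a = 14.50 → a = ∂h/∂x = -0.002086
Back-substitute: b = ∂h/∂y = -0.002374.
|∇h| = √(-0.002086² + -0.002374²) = 0.00316

0.00316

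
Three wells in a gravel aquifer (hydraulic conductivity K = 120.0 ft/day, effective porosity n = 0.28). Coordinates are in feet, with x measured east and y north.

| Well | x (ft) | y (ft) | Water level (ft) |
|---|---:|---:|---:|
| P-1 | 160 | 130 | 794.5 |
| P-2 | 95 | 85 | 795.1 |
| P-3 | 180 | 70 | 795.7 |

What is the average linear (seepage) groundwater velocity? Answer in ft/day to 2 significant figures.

Taking P-1 as reference: P-2−P-1 = (-65, -45, +0.6); P-3−P-1 = (20, -60, +1.2).
Solve a·Δx + b·Δy = Δh: det = (-65)·(-60) − 20·(-45) = 4800.
∂h/∂x = [(+0.6)·(-60) − (+1.2)·(-45)] / 4800 = +0.003750
∂h/∂y = [(-65)·(+1.2) − 20·(+0.6)] / 4800 = -0.01875
|∇h| = √(0.003750² + -0.01875²) = 0.01912
Seepage velocity v = K·i/n = 120.0 × 0.01912 / 0.28 = 8.194 ft/day.

8.2 ft/day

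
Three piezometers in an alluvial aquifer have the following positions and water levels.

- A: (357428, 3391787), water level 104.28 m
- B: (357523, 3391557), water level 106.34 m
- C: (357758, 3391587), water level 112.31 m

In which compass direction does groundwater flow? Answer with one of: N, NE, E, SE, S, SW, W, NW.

W

With h = a·x + b·y + c and A as origin, the differences give:
  95·a + (-230)·b = +2.06
  330·a + (-200)·b = +8.03
Eliminate b (×(-200) and ×(-230), subtract): 56900·a = 1434.900 → a = ∂h/∂x = +0.02522
Back-substitute: b = ∂h/∂y = +0.001460.
Flow = −∇h = (-0.02522 east, -0.001460 north), which points west.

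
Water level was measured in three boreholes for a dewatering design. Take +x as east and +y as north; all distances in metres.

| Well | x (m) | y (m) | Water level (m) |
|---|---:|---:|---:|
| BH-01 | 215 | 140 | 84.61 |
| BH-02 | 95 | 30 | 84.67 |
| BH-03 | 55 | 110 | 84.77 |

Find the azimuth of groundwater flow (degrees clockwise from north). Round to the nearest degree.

121°

With h = a·x + b·y + c and BH-01 as origin, the differences give:
  (-120)·a + (-110)·b = +0.06
  (-160)·a + (-30)·b = +0.16
Eliminate b (×(-30) and ×(-110), subtract): -14000·a = 15.800 → a = ∂h/∂x = -0.001129
Back-substitute: b = ∂h/∂y = +0.0006857.
Flow direction (−∇h) has components (+0.001129 E, -0.0006857 N).
Azimuth = atan2(E, N) = atan2(+0.001129, -0.0006857) = 121.3° ≈ 121°.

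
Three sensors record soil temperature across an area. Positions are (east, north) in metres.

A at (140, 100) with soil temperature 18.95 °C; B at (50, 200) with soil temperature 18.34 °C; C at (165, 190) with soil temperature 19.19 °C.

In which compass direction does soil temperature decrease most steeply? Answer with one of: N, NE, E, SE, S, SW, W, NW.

With T = a·x + b·y + c and A as origin, the differences give:
  (-90)·a + 100·b = -0.61
  25·a + 90·b = +0.24
Eliminate b (×90 and ×100, subtract): -10600·a = -78.900 → a = ∂T/∂x = +0.007443
Back-substitute: b = ∂T/∂y = +0.0005991.
Steepest decrease is along −∇f = (-0.007443 E, -0.0005991 N) → west.

W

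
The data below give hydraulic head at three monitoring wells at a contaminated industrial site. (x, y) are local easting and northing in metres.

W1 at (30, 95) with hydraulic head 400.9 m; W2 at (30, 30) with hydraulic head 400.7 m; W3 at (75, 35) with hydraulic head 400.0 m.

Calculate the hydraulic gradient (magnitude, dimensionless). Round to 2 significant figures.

0.016

With h = a·x + b·y + c and W1 as origin, the differences give:
  0·a + (-65)·b = -0.2
  45·a + (-60)·b = -0.9
Eliminate b (×(-60) and ×(-65), subtract): 2925·a = -46.50 → a = ∂h/∂x = -0.01590
Back-substitute: b = ∂h/∂y = +0.003077.
|∇h| = √(-0.01590² + 0.003077²) = 0.01619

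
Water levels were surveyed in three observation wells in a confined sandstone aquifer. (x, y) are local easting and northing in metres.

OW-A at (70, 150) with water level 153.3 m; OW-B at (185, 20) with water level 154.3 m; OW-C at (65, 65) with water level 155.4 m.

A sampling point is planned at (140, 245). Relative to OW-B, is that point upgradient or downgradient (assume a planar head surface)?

Differences from OW-A: to OW-B (Δx, Δy, Δh) = (115, -130, +1.0); to OW-C = (-5, -85, +2.1).
Determinant of the coordinate differences = 115·(-85) − (-5)·(-130) = -10425.
∂h/∂x = [(+1.0)·(-85) − (+2.1)·(-130)] / -10425 = -0.01803
∂h/∂y = [115·(+2.1) − (-5)·(+1.0)] / -10425 = -0.02365
Head at (140, 245) = 153.3 + (-0.01803)·(70) + (-0.02365)·(95) = 149.79 m.
That is lower than the 154.3 m at OW-B, so the point is downgradient.

downgradient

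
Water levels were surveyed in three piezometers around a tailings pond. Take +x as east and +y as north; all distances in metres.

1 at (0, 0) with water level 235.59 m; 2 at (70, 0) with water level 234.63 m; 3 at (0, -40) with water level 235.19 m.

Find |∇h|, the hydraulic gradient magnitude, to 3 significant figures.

∂h/∂x = (234.63 − 235.59) / (70 − 0) = -0.01371
∂h/∂y = (235.19 − 235.59) / (-40 − 0) = +0.01000
|∇h| = √(-0.01371² + 0.01000²) = 0.01697

0.0170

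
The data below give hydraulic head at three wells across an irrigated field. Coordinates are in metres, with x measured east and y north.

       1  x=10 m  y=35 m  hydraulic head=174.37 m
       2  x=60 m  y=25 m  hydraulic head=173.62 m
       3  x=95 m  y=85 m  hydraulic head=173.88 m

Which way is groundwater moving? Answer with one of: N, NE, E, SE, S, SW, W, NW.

SE

Three-point gradient (reference 1): Δ to 2 = (50, -10, -0.75), Δ to 3 = (85, 50, -0.49).
∂h/∂x = -0.01266, ∂h/∂y = +0.01172 (det = 3350).
Flow = −∇h = (+0.01266 east, -0.01172 north), which points southeast.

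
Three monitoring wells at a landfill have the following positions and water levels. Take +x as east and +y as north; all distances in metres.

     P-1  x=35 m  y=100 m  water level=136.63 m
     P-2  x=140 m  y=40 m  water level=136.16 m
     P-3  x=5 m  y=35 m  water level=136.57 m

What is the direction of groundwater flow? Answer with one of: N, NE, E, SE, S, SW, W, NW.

SE

Taking P-1 as reference: P-2−P-1 = (105, -60, -0.47); P-3−P-1 = (-30, -65, -0.06).
Determinant of the coordinate differences = 105·(-65) − (-30)·(-60) = -8625.
∂h/∂x = [(-0.47)·(-65) − (-0.06)·(-60)] / -8625 = -0.003125
∂h/∂y = [105·(-0.06) − (-30)·(-0.47)] / -8625 = +0.002365
Flow = −∇h = (+0.003125 east, -0.002365 north), which points southeast.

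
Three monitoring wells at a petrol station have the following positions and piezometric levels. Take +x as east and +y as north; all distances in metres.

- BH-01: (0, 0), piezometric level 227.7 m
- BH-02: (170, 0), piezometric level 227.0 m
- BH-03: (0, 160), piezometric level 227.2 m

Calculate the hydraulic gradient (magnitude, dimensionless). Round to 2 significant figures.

0.0052

∂h/∂x = (227.0 − 227.7) / (170 − 0) = -0.004118
∂h/∂y = (227.2 − 227.7) / (160 − 0) = -0.003125
|∇h| = √(-0.004118² + -0.003125²) = 0.005169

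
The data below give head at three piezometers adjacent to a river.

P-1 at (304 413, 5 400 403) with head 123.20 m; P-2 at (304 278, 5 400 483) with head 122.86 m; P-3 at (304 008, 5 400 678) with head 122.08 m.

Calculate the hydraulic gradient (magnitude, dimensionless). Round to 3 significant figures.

Differences from P-1: to P-2 (Δx, Δy, Δh) = (-135, 80, -0.34); to P-3 = (-405, 275, -1.12).
Determinant of the coordinate differences = (-135)·275 − (-405)·80 = -4725.
∂h/∂x = [(-0.34)·275 − (-1.12)·80] / -4725 = +0.0008254
∂h/∂y = [(-135)·(-1.12) − (-405)·(-0.34)] / -4725 = -0.002857
|∇h| = √(0.0008254² + -0.002857²) = 0.002974

0.00297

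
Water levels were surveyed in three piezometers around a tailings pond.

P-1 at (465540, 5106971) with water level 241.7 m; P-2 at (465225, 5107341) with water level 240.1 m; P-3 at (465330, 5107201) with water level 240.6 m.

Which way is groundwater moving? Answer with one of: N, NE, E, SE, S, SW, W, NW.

W

Three-point gradient (reference P-1): Δ to P-2 = (-315, 370, -1.6), Δ to P-3 = (-210, 230, -1.1).
∂h/∂x = +0.007429, ∂h/∂y = +0.002000 (det = 5250).
Flow = −∇h = (-0.007429 east, -0.002000 north), which points west.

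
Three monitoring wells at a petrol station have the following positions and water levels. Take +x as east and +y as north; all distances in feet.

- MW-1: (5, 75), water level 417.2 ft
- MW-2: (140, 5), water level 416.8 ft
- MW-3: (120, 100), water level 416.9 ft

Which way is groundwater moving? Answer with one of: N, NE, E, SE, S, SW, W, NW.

With h = a·x + b·y + c and MW-1 as origin, the differences give:
  135·a + (-70)·b = -0.4
  115·a + 25·b = -0.3
Eliminate b (×25 and ×(-70), subtract): 11425·a = -31.00 → a = ∂h/∂x = -0.002713
Back-substitute: b = ∂h/∂y = +0.0004814.
Flow = −∇h = (+0.002713 east, -0.0004814 north), which points east.

E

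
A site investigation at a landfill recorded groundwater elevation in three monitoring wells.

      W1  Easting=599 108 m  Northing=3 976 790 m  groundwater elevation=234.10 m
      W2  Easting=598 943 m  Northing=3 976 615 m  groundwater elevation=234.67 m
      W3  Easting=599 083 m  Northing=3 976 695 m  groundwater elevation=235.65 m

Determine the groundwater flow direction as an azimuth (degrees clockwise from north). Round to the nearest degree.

Differences from W1: to W2 (Δx, Δy, Δh) = (-165, -175, +0.57); to W3 = (-25, -95, +1.55).
Solve a·Δx + b·Δy = Δh: det = (-165)·(-95) − (-25)·(-175) = 11300.
∂h/∂x = [(+0.57)·(-95) − (+1.55)·(-175)] / 11300 = +0.01921
∂h/∂y = [(-165)·(+1.55) − (-25)·(+0.57)] / 11300 = -0.02137
Flow direction (−∇h) has components (-0.01921 E, +0.02137 N).
Azimuth = atan2(E, N) = atan2(-0.01921, +0.02137) = 318.0° ≈ 318°.

318°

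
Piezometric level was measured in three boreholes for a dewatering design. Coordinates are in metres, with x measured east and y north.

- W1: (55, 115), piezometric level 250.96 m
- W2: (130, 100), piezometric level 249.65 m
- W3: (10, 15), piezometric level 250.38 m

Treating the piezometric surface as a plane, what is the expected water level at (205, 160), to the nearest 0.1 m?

Differences from W1: to W2 (Δx, Δy, Δh) = (75, -15, -1.31); to W3 = (-45, -100, -0.58).
Solve a·Δx + b·Δy = Δh: det = 75·(-100) − (-45)·(-15) = -8175.
∂h/∂x = [(-1.31)·(-100) − (-0.58)·(-15)] / -8175 = -0.01496
∂h/∂y = [75·(-0.58) − (-45)·(-1.31)] / -8175 = +0.01253
h(205, 160) = 250.96 + (-0.01496)·(150) + (+0.01253)·(45) = 250.96 -2.244 +0.564 = 249.280 m.

249.3 m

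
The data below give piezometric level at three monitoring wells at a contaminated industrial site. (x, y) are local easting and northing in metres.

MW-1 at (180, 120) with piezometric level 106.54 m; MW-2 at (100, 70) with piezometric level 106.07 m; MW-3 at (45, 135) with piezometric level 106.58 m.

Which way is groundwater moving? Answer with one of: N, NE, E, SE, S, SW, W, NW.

S

With h = a·x + b·y + c and MW-1 as origin, the differences give:
  (-80)·a + (-50)·b = -0.47
  (-135)·a + 15·b = +0.04
Eliminate b (×15 and ×(-50), subtract): -7950·a = -5.050 → a = ∂h/∂x = +0.0006352
Back-substitute: b = ∂h/∂y = +0.008384.
Flow = −∇h = (-0.0006352 east, -0.008384 north), which points south.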